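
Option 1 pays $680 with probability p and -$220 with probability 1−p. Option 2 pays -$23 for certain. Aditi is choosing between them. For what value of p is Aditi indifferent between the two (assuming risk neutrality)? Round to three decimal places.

p·680 + (1−p)·(-220) = -23
900p − 220 = -23
p = (-23 + 220) / 900

p = 0.219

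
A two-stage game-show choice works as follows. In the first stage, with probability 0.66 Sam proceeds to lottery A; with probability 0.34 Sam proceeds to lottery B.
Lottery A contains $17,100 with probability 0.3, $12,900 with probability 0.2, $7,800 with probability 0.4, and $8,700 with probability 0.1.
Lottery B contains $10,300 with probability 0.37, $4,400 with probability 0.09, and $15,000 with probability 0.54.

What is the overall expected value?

EV(A) = 0.3 × 17100 + 0.2 × 12900 + 0.4 × 7800 + 0.1 × 8700 = 5130 + 2580 + 3120 + 870 = 11700
EV(B) = 0.37 × 10300 + 0.09 × 4400 + 0.54 × 15000 = 3811 + 396 + 8100 = 12307
Overall = 0.66 × 11700 + 0.34 × 12307 = 7722 + 4184.38 = 11906.38

$11,906.38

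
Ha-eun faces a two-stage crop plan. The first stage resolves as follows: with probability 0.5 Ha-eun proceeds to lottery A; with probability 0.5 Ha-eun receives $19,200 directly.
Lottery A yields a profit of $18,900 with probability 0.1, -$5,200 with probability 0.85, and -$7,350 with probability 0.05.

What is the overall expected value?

EV(A) = 0.1 × 18900 + 0.85 × (-5200) + 0.05 × (-7350) = 1890 − 4420 − 367.5 = -2897.5
Branch B: 19200 (certain)
Overall = 0.5 × (-2897.5) + 0.5 × 19200 = -1448.75 + 9600 = 8151.25

$8,151.25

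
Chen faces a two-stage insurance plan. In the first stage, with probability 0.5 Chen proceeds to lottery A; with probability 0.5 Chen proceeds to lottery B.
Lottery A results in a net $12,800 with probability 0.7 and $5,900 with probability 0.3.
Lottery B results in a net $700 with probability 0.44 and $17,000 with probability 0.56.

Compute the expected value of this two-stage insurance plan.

$10,279

EV(A) = 0.7 × 12800 + 0.3 × 5900 = 8960 + 1770 = 10730
EV(B) = 0.44 × 700 + 0.56 × 17000 = 308 + 9520 = 9828
Overall = 0.5 × 10730 + 0.5 × 9828 = 5365 + 4914 = 10279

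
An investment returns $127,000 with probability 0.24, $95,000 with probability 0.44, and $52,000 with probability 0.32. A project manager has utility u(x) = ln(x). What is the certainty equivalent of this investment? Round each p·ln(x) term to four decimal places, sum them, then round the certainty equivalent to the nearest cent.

$83,993.95

E[u] = 0.24·ln(127000) + 0.44·ln(95000) + 0.32·ln(52000) = 2.8205 + 5.0431 + 3.4749 = 11.3385
CE = e^11.3385 ≈ 83993.95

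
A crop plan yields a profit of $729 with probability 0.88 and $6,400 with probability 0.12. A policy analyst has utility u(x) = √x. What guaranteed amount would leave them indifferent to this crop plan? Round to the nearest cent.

$1,112.89

E[u] = 0.88·√729 + 0.12·√6400 = 0.88·27 + 0.12·80 = 33.36
CE = (33.36)² = 1112.8896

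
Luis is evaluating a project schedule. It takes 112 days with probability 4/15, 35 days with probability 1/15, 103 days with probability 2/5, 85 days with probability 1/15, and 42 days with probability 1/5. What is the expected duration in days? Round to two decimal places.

EV = 4/15 × 112 + 1/15 × 35 + 2/5 × 103 + 1/15 × 85 + 1/5 × 42 = 29.8667 + 2.3333 + 41.2 + 5.6667 + 8.4 = 87.4667

87.47 days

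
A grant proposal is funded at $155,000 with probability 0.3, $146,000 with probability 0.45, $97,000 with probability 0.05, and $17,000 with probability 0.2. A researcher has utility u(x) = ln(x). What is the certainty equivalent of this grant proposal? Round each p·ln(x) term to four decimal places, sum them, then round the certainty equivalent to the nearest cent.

E[u] = 0.3·ln(155000) + 0.45·ln(146000) + 0.05·ln(97000) + 0.2·ln(17000) = 3.5854 + 5.3511 + 0.5741 + 1.9482 = 11.4588
CE = e^11.4588 ≈ 94731.32

$94,731.32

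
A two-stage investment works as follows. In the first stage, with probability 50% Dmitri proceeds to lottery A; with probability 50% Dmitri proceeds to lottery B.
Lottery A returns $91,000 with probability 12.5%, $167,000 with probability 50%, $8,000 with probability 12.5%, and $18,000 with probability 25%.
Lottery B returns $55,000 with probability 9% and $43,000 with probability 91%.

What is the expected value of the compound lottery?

$72,227.50

EV(A) = 0.125 × 91000 + 0.5 × 167000 + 0.125 × 8000 + 0.25 × 18000 = 11375 + 83500 + 1000 + 4500 = 100375
EV(B) = 0.09 × 55000 + 0.91 × 43000 = 4950 + 39130 = 44080
Overall = 0.5 × 100375 + 0.5 × 44080 = 50187.5 + 22040 = 72227.5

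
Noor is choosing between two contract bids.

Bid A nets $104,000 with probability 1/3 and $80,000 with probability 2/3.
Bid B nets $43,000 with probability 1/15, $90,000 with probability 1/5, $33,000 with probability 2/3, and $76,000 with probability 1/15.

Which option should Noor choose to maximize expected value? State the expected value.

Bid A ($88,000)

Bid A = 1/3 × 104000 + 2/3 × 80000 = 34666.6667 + 53333.3333 = 88000
Bid B = 1/15 × 43000 + 1/5 × 90000 + 2/3 × 33000 + 1/15 × 76000 = 2866.6667 + 18000 + 22000 + 5066.6667 = 47933.3333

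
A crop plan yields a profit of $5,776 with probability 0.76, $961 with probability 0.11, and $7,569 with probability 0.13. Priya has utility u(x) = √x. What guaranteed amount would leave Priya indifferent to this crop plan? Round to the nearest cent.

$5,253.35

E[u] = 0.76·√5776 + 0.11·√961 + 0.13·√7569 = 0.76·76 + 0.11·31 + 0.13·87 = 72.48
CE = (72.48)² = 5253.3504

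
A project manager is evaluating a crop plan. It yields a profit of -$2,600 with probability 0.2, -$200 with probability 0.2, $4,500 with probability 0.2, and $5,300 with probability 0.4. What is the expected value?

EV = 0.2 × (-2600) + 0.2 × (-200) + 0.2 × 4500 + 0.4 × 5300 = -520 − 40 + 900 + 2120 = 2460

$2,460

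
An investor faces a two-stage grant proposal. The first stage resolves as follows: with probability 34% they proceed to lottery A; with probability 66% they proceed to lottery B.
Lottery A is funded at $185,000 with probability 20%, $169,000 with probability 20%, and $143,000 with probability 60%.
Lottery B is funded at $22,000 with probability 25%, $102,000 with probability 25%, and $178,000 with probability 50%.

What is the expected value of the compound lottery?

EV(A) = 0.2 × 185000 + 0.2 × 169000 + 0.6 × 143000 = 37000 + 33800 + 85800 = 156600
EV(B) = 0.25 × 22000 + 0.25 × 102000 + 0.5 × 178000 = 5500 + 25500 + 89000 = 120000
Overall = 0.34 × 156600 + 0.66 × 120000 = 53244 + 79200 = 132444

$132,444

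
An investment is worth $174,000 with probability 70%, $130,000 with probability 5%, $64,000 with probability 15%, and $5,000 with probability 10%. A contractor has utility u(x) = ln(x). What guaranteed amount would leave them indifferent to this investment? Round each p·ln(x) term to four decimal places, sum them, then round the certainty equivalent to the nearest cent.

E[u] = 0.7·ln(174000) + 0.05·ln(130000) + 0.15·ln(64000) + 0.1·ln(5000) = 8.4468 + 0.5888 + 1.6600 + 0.8517 = 11.5473
CE = e^11.5473 ≈ 103497.22

$103,497.22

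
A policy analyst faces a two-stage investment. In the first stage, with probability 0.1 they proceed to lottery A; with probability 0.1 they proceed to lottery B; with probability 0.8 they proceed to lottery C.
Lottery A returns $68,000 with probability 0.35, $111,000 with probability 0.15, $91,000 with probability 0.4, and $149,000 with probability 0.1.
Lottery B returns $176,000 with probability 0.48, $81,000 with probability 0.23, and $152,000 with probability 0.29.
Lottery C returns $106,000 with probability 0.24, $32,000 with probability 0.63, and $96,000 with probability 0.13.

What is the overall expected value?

EV(A) = 0.35 × 68000 + 0.15 × 111000 + 0.4 × 91000 + 0.1 × 149000 = 23800 + 16650 + 36400 + 14900 = 91750
EV(B) = 0.48 × 176000 + 0.23 × 81000 + 0.29 × 152000 = 84480 + 18630 + 44080 = 147190
EV(C) = 0.24 × 106000 + 0.63 × 32000 + 0.13 × 96000 = 25440 + 20160 + 12480 = 58080
Overall = 0.1 × 91750 + 0.1 × 147190 + 0.8 × 58080 = 9175 + 14719 + 46464 = 70358

$70,358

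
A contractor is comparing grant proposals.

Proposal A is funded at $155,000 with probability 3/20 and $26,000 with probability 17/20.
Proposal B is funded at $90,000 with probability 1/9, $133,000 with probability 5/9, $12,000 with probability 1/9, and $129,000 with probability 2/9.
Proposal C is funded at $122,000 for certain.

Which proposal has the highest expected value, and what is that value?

Proposal A = 3/20 × 155000 + 17/20 × 26000 = 23250 + 22100 = 45350
Proposal B = 1/9 × 90000 + 5/9 × 133000 + 1/9 × 12000 + 2/9 × 129000 = 10000 + 73888.8889 + 1333.3333 + 28666.6667 = 113888.8889
Proposal C: 122000 (certain)

Proposal C ($122,000)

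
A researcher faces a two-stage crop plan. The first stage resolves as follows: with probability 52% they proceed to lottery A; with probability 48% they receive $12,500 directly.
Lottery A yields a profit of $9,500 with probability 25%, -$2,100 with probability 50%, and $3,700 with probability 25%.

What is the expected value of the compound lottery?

$7,170

EV(A) = 0.25 × 9500 + 0.5 × (-2100) + 0.25 × 3700 = 2375 − 1050 + 925 = 2250
Branch B: 12500 (certain)
Overall = 0.52 × 2250 + 0.48 × 12500 = 1170 + 6000 = 7170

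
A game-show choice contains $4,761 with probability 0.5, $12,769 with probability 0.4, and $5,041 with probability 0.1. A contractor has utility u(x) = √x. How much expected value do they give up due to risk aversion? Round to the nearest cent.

$457.96

E[u] = 0.5·√4761 + 0.4·√12769 + 0.1·√5041 = 0.5·69 + 0.4·113 + 0.1·71 = 86.8
CE = (86.8)² = 7534.24
Risk premium = EV − CE = 7992.2 − 7534.24 = 457.96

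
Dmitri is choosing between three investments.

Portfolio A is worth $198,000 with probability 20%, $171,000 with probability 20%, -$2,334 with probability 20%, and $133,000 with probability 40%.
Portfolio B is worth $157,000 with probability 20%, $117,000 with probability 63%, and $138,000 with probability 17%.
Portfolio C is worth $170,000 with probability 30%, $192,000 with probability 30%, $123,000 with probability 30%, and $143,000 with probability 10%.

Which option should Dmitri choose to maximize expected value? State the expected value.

Portfolio A = 0.2 × 198000 + 0.2 × 171000 + 0.2 × (-2334) + 0.4 × 133000 = 39600 + 34200 − 466.8 + 53200 = 126533.2
Portfolio B = 0.2 × 157000 + 0.63 × 117000 + 0.17 × 138000 = 31400 + 73710 + 23460 = 128570
Portfolio C = 0.3 × 170000 + 0.3 × 192000 + 0.3 × 123000 + 0.1 × 143000 = 51000 + 57600 + 36900 + 14300 = 159800

Portfolio C ($159,800)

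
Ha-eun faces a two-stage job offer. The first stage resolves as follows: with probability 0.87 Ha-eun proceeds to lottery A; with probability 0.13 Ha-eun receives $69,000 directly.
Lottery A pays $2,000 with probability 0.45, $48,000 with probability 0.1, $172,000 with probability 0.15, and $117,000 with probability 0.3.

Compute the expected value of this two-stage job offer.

EV(A) = 0.45 × 2000 + 0.1 × 48000 + 0.15 × 172000 + 0.3 × 117000 = 900 + 4800 + 25800 + 35100 = 66600
Branch B: 69000 (certain)
Overall = 0.87 × 66600 + 0.13 × 69000 = 57942 + 8970 = 66912

$66,912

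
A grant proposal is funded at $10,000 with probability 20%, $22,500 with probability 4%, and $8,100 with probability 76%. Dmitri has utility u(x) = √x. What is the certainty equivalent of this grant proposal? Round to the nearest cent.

E[u] = 0.2·√10000 + 0.04·√22500 + 0.76·√8100 = 0.2·100 + 0.04·150 + 0.76·90 = 94.4
CE = (94.4)² = 8911.36

$8,911.36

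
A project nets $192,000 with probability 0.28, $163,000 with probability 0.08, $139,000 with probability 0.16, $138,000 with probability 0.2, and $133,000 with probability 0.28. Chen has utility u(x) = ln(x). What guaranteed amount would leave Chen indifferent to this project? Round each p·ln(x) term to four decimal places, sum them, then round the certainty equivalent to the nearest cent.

$152,009.76

E[u] = 0.28·ln(192000) + 0.08·ln(163000) + 0.16·ln(139000) + 0.2·ln(138000) + 0.28·ln(133000) = 3.4063 + 0.9601 + 1.8948 + 2.3670 + 3.3035 = 11.9317
CE = e^11.9317 ≈ 152009.76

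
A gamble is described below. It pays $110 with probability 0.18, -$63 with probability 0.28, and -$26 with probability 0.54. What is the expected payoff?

-$11.88

EV = 0.18 × 110 + 0.28 × (-63) + 0.54 × (-26) = 19.8 − 17.64 − 14.04 = -11.88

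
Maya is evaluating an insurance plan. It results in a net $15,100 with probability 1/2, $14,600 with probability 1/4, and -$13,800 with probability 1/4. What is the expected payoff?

EV = 1/2 × 15100 + 1/4 × 14600 + 1/4 × (-13800) = 7550 + 3650 − 3450 = 7750

$7,750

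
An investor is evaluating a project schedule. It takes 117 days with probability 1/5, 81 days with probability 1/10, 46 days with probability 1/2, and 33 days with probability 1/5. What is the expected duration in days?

61.1 days

EV = 1/5 × 117 + 1/10 × 81 + 1/2 × 46 + 1/5 × 33 = 23.4 + 8.1 + 23 + 6.6 = 61.1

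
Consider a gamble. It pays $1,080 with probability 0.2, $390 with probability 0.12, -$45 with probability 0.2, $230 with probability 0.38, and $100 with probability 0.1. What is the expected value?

$351.20

EV = 0.2 × 1080 + 0.12 × 390 + 0.2 × (-45) + 0.38 × 230 + 0.1 × 100 = 216 + 46.8 − 9 + 87.4 + 10 = 351.2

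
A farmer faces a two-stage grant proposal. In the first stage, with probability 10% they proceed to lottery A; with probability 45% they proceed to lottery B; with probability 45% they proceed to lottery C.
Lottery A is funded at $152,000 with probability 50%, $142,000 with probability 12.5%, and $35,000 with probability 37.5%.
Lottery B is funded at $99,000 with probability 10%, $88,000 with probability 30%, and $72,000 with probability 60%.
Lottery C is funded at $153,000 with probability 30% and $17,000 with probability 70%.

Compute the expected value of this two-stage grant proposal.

EV(A) = 0.5 × 152000 + 0.125 × 142000 + 0.375 × 35000 = 76000 + 17750 + 13125 = 106875
EV(B) = 0.1 × 99000 + 0.3 × 88000 + 0.6 × 72000 = 9900 + 26400 + 43200 = 79500
EV(C) = 0.3 × 153000 + 0.7 × 17000 = 45900 + 11900 = 57800
Overall = 0.1 × 106875 + 0.45 × 79500 + 0.45 × 57800 = 10687.5 + 35775 + 26010 = 72472.5

$72,472.50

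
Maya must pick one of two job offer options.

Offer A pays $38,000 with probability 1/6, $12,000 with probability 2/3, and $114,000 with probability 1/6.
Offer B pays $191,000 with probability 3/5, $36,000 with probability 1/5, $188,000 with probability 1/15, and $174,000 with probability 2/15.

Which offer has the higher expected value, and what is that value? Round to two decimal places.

Offer B ($157,533.33)

Offer A = 1/6 × 38000 + 2/3 × 12000 + 1/6 × 114000 = 6333.3333 + 8000 + 19000 = 33333.3333
Offer B = 3/5 × 191000 + 1/5 × 36000 + 1/15 × 188000 + 2/15 × 174000 = 114600 + 7200 + 12533.3333 + 23200 = 157533.3333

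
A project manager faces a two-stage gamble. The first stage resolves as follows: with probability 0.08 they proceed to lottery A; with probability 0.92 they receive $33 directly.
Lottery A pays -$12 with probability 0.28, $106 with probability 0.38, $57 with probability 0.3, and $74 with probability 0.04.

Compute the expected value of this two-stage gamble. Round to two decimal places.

EV(A) = 0.28 × (-12) + 0.38 × 106 + 0.3 × 57 + 0.04 × 74 = -3.36 + 40.28 + 17.1 + 2.96 = 56.98
Branch B: 33 (certain)
Overall = 0.08 × 56.98 + 0.92 × 33 = 4.5584 + 30.36 = 34.9184

$34.92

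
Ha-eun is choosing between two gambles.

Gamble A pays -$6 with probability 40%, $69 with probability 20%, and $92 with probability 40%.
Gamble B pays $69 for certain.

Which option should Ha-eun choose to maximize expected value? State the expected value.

Gamble B ($69)

Gamble A = 0.4 × (-6) + 0.2 × 69 + 0.4 × 92 = -2.4 + 13.8 + 36.8 = 48.2
Gamble B: 69 (certain)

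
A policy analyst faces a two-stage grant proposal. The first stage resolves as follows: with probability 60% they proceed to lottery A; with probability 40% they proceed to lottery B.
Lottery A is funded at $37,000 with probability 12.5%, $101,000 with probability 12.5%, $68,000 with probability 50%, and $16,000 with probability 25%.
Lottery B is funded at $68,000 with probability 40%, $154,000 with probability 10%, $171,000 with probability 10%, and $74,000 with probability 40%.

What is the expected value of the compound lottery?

EV(A) = 0.125 × 37000 + 0.125 × 101000 + 0.5 × 68000 + 0.25 × 16000 = 4625 + 12625 + 34000 + 4000 = 55250
EV(B) = 0.4 × 68000 + 0.1 × 154000 + 0.1 × 171000 + 0.4 × 74000 = 27200 + 15400 + 17100 + 29600 = 89300
Overall = 0.6 × 55250 + 0.4 × 89300 = 33150 + 35720 = 68870

$68,870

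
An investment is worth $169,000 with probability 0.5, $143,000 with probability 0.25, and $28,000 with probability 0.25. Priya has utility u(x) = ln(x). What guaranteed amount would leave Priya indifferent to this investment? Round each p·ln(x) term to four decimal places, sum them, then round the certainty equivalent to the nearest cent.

E[u] = 0.5·ln(169000) + 0.25·ln(143000) + 0.25·ln(28000) = 6.0188 + 2.9676 + 2.5600 = 11.5464
CE = e^11.5464 ≈ 103404.11

$103,404.11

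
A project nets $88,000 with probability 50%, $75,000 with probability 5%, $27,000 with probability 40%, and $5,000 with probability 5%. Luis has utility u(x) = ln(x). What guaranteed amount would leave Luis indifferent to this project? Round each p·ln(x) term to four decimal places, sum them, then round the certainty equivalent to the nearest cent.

E[u] = 0.5·ln(88000) + 0.05·ln(75000) + 0.4·ln(27000) + 0.05·ln(5000) = 5.6925 + 0.5613 + 4.0814 + 0.4259 = 10.7611
CE = e^10.7611 ≈ 47150.51

$47,150.51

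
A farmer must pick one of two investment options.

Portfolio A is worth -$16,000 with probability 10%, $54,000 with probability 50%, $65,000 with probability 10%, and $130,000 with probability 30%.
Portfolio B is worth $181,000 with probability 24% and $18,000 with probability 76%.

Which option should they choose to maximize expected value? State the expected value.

Portfolio A ($70,900)

Portfolio A = 0.1 × (-16000) + 0.5 × 54000 + 0.1 × 65000 + 0.3 × 130000 = -1600 + 27000 + 6500 + 39000 = 70900
Portfolio B = 0.24 × 181000 + 0.76 × 18000 = 43440 + 13680 = 57120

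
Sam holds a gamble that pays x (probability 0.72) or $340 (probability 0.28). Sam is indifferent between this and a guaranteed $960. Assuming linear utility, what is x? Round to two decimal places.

x = $1,201.11

0.72·x + 0.28·340 = 960
0.72·x = 960 − 95.2 = 864.8
x = 864.8 / 0.72 = 1201.1111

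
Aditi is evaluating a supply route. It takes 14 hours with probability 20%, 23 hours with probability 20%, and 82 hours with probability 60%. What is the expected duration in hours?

56.6 hours

EV = 0.2 × 14 + 0.2 × 23 + 0.6 × 82 = 2.8 + 4.6 + 49.2 = 56.6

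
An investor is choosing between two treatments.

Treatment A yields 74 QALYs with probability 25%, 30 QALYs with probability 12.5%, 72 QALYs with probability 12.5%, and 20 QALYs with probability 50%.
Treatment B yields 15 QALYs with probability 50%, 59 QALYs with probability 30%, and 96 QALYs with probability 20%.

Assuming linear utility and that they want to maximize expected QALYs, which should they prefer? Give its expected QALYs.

Treatment B (44.4 QALYs)

Treatment A = 0.25 × 74 + 0.125 × 30 + 0.125 × 72 + 0.5 × 20 = 18.5 + 3.75 + 9 + 10 = 41.25
Treatment B = 0.5 × 15 + 0.3 × 59 + 0.2 × 96 = 7.5 + 17.7 + 19.2 = 44.4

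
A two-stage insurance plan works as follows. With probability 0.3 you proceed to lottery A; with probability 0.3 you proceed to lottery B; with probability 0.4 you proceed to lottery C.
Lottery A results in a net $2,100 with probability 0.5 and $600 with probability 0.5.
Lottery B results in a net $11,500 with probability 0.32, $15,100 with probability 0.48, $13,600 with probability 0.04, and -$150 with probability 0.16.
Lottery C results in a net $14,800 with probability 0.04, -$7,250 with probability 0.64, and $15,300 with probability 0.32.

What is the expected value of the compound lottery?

EV(A) = 0.5 × 2100 + 0.5 × 600 = 1050 + 300 = 1350
EV(B) = 0.32 × 11500 + 0.48 × 15100 + 0.04 × 13600 + 0.16 × (-150) = 3680 + 7248 + 544 − 24 = 11448
EV(C) = 0.04 × 14800 + 0.64 × (-7250) + 0.32 × 15300 = 592 − 4640 + 4896 = 848
Overall = 0.3 × 1350 + 0.3 × 11448 + 0.4 × 848 = 405 + 3434.4 + 339.2 = 4178.6

$4,178.60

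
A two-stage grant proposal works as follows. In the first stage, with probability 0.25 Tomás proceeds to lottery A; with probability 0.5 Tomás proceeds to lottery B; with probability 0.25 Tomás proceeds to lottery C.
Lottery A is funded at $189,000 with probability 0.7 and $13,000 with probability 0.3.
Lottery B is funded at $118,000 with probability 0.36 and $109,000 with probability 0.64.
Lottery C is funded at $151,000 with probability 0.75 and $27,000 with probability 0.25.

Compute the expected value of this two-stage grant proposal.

$120,170

EV(A) = 0.7 × 189000 + 0.3 × 13000 = 132300 + 3900 = 136200
EV(B) = 0.36 × 118000 + 0.64 × 109000 = 42480 + 69760 = 112240
EV(C) = 0.75 × 151000 + 0.25 × 27000 = 113250 + 6750 = 120000
Overall = 0.25 × 136200 + 0.5 × 112240 + 0.25 × 120000 = 34050 + 56120 + 30000 = 120170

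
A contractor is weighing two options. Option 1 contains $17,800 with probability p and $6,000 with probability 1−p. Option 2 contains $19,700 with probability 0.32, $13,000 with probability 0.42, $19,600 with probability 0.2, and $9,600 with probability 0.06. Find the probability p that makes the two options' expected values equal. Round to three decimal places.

p = 0.869

EV(Option 2) = 0.32 × 19700 + 0.42 × 13000 + 0.2 × 19600 + 0.06 × 9600 = 6304 + 5460 + 3920 + 576 = 16260
p·17800 + (1−p)·6000 = 16260
11800p + 6000 = 16260
p = (16260 − 6000) / 11800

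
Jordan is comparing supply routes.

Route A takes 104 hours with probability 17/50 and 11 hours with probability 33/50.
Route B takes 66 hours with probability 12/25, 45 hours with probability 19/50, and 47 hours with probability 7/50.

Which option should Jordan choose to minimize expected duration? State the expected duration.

Route A (42.62 hours)

Route A = 17/50 × 104 + 33/50 × 11 = 35.36 + 7.26 = 42.62
Route B = 12/25 × 66 + 19/50 × 45 + 7/50 × 47 = 31.68 + 17.1 + 6.58 = 55.36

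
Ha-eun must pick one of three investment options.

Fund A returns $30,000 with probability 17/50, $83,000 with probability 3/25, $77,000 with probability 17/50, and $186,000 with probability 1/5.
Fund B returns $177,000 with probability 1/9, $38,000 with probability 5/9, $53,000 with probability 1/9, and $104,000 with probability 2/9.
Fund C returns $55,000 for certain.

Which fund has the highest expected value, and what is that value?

Fund A = 17/50 × 30000 + 3/25 × 83000 + 17/50 × 77000 + 1/5 × 186000 = 10200 + 9960 + 26180 + 37200 = 83540
Fund B = 1/9 × 177000 + 5/9 × 38000 + 1/9 × 53000 + 2/9 × 104000 = 19666.6667 + 21111.1111 + 5888.8889 + 23111.1111 = 69777.7778
Fund C: 55000 (certain)

Fund A ($83,540)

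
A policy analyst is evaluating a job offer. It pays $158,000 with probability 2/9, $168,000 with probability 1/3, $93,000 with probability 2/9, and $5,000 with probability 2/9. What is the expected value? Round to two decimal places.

$112,888.89

EV = 2/9 × 158000 + 1/3 × 168000 + 2/9 × 93000 + 2/9 × 5000 = 35111.1111 + 56000 + 20666.6667 + 1111.1111 = 112888.8889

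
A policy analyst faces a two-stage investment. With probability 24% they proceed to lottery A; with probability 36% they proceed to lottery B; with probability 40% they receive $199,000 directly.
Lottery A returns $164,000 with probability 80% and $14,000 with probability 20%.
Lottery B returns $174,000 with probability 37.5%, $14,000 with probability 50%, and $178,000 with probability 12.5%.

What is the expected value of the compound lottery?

$145,780

EV(A) = 0.8 × 164000 + 0.2 × 14000 = 131200 + 2800 = 134000
EV(B) = 0.375 × 174000 + 0.5 × 14000 + 0.125 × 178000 = 65250 + 7000 + 22250 = 94500
Branch C: 199000 (certain)
Overall = 0.24 × 134000 + 0.36 × 94500 + 0.4 × 199000 = 32160 + 34020 + 79600 = 145780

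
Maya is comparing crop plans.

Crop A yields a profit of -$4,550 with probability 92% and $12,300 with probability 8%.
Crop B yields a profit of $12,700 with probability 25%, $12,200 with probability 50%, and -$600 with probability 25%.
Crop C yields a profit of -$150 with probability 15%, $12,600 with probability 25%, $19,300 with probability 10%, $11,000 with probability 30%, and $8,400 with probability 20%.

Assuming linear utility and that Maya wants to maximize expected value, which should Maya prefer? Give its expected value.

Crop C ($10,037.50)

Crop A = 0.92 × (-4550) + 0.08 × 12300 = -4186 + 984 = -3202
Crop B = 0.25 × 12700 + 0.5 × 12200 + 0.25 × (-600) = 3175 + 6100 − 150 = 9125
Crop C = 0.15 × (-150) + 0.25 × 12600 + 0.1 × 19300 + 0.3 × 11000 + 0.2 × 8400 = -22.5 + 3150 + 1930 + 3300 + 1680 = 10037.5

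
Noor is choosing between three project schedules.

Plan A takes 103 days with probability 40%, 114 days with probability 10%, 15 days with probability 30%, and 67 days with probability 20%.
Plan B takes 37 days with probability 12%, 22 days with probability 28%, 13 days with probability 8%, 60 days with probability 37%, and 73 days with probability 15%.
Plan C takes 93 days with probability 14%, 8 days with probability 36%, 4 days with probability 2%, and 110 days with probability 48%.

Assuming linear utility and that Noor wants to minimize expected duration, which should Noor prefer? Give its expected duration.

Plan A = 0.4 × 103 + 0.1 × 114 + 0.3 × 15 + 0.2 × 67 = 41.2 + 11.4 + 4.5 + 13.4 = 70.5
Plan B = 0.12 × 37 + 0.28 × 22 + 0.08 × 13 + 0.37 × 60 + 0.15 × 73 = 4.44 + 6.16 + 1.04 + 22.2 + 10.95 = 44.79
Plan C = 0.14 × 93 + 0.36 × 8 + 0.02 × 4 + 0.48 × 110 = 13.02 + 2.88 + 0.08 + 52.8 = 68.78

Plan B (44.79 days)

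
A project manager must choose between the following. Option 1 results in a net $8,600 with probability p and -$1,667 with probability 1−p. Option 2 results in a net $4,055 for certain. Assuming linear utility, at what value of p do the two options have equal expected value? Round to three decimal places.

p·8600 + (1−p)·(-1667) = 4055
10267p − 1667 = 4055
p = (4055 + 1667) / 10267

p = 0.557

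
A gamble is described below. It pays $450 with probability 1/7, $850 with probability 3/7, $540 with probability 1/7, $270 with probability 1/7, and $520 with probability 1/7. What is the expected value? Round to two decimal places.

EV = 1/7 × 450 + 3/7 × 850 + 1/7 × 540 + 1/7 × 270 + 1/7 × 520 = 64.2857 + 364.2857 + 77.1429 + 38.5714 + 74.2857 = 618.5714

$618.57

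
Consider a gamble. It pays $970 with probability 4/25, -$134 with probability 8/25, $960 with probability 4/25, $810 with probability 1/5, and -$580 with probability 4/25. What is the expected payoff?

$335.12

EV = 4/25 × 970 + 8/25 × (-134) + 4/25 × 960 + 1/5 × 810 + 4/25 × (-580) = 155.2 − 42.88 + 153.6 + 162 − 92.8 = 335.12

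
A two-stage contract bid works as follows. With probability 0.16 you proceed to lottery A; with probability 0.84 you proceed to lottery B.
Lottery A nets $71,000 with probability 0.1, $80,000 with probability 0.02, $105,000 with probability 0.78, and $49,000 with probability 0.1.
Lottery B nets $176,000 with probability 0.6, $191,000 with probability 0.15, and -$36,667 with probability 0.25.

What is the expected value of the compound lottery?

EV(A) = 0.1 × 71000 + 0.02 × 80000 + 0.78 × 105000 + 0.1 × 49000 = 7100 + 1600 + 81900 + 4900 = 95500
EV(B) = 0.6 × 176000 + 0.15 × 191000 + 0.25 × (-36667) = 105600 + 28650 − 9166.75 = 125083.25
Overall = 0.16 × 95500 + 0.84 × 125083.25 = 15280 + 105069.93 = 120349.93

$120,349.93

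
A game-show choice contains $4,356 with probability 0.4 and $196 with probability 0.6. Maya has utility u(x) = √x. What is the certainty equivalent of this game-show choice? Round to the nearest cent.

E[u] = 0.4·√4356 + 0.6·√196 = 0.4·66 + 0.6·14 = 34.8
CE = (34.8)² = 1211.04

$1,211.04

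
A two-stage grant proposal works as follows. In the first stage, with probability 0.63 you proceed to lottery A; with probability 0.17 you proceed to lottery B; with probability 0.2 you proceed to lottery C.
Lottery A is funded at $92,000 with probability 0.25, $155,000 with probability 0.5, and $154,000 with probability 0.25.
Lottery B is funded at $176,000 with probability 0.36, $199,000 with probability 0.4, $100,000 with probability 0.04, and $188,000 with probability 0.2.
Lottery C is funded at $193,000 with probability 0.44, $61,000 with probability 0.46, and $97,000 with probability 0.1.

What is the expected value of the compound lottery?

EV(A) = 0.25 × 92000 + 0.5 × 155000 + 0.25 × 154000 = 23000 + 77500 + 38500 = 139000
EV(B) = 0.36 × 176000 + 0.4 × 199000 + 0.04 × 100000 + 0.2 × 188000 = 63360 + 79600 + 4000 + 37600 = 184560
EV(C) = 0.44 × 193000 + 0.46 × 61000 + 0.1 × 97000 = 84920 + 28060 + 9700 = 122680
Overall = 0.63 × 139000 + 0.17 × 184560 + 0.2 × 122680 = 87570 + 31375.2 + 24536 = 143481.2

$143,481.20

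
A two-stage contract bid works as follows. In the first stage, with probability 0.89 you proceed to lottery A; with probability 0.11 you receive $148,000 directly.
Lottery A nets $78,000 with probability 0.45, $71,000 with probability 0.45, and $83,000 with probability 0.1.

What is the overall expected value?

$83,341.50

EV(A) = 0.45 × 78000 + 0.45 × 71000 + 0.1 × 83000 = 35100 + 31950 + 8300 = 75350
Branch B: 148000 (certain)
Overall = 0.89 × 75350 + 0.11 × 148000 = 67061.5 + 16280 = 83341.5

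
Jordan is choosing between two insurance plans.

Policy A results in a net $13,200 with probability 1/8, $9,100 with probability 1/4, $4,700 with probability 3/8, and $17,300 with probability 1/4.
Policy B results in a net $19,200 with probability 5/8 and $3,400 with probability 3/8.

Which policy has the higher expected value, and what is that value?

Policy A = 1/8 × 13200 + 1/4 × 9100 + 3/8 × 4700 + 1/4 × 17300 = 1650 + 2275 + 1762.5 + 4325 = 10012.5
Policy B = 5/8 × 19200 + 3/8 × 3400 = 12000 + 1275 = 13275

Policy B ($13,275)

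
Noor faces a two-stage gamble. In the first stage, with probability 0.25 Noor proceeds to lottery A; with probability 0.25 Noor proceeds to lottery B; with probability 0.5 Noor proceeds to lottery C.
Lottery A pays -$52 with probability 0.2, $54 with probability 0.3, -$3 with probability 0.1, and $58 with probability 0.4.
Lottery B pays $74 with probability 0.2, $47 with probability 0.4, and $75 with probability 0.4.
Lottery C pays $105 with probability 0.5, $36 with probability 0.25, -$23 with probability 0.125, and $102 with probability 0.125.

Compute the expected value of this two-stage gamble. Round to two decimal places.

EV(A) = 0.2 × (-52) + 0.3 × 54 + 0.1 × (-3) + 0.4 × 58 = -10.4 + 16.2 − 0.3 + 23.2 = 28.7
EV(B) = 0.2 × 74 + 0.4 × 47 + 0.4 × 75 = 14.8 + 18.8 + 30 = 63.6
EV(C) = 0.5 × 105 + 0.25 × 36 + 0.125 × (-23) + 0.125 × 102 = 52.5 + 9 − 2.875 + 12.75 = 71.375
Overall = 0.25 × 28.7 + 0.25 × 63.6 + 0.5 × 71.375 = 7.175 + 15.9 + 35.6875 = 58.7625

$58.76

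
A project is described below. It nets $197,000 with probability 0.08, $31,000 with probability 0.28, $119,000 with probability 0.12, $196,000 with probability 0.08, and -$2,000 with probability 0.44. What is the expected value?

EV = 0.08 × 197000 + 0.28 × 31000 + 0.12 × 119000 + 0.08 × 196000 + 0.44 × (-2000) = 15760 + 8680 + 14280 + 15680 − 880 = 53520

$53,520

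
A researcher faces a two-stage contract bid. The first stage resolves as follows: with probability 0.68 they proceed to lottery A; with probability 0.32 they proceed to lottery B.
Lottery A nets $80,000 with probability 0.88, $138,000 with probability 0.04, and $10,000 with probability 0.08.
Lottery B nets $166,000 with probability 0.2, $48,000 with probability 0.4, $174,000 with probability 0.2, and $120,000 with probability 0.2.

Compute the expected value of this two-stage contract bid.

$87,753.60

EV(A) = 0.88 × 80000 + 0.04 × 138000 + 0.08 × 10000 = 70400 + 5520 + 800 = 76720
EV(B) = 0.2 × 166000 + 0.4 × 48000 + 0.2 × 174000 + 0.2 × 120000 = 33200 + 19200 + 34800 + 24000 = 111200
Overall = 0.68 × 76720 + 0.32 × 111200 = 52169.6 + 35584 = 87753.6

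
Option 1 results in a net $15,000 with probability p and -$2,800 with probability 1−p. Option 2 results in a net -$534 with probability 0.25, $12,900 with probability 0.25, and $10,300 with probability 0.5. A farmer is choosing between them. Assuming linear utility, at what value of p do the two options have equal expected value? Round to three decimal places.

p = 0.620

EV(Option 2) = 0.25 × (-534) + 0.25 × 12900 + 0.5 × 10300 = -133.5 + 3225 + 5150 = 8241.5
p·15000 + (1−p)·(-2800) = 8241.5
17800p − 2800 = 8241.5
p = (8241.5 + 2800) / 17800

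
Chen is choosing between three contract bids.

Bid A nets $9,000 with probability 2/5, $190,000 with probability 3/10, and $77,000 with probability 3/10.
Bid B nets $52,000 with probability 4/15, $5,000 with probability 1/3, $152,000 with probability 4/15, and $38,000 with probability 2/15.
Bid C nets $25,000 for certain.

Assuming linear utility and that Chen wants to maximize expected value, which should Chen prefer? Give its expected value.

Bid A = 2/5 × 9000 + 3/10 × 190000 + 3/10 × 77000 = 3600 + 57000 + 23100 = 83700
Bid B = 4/15 × 52000 + 1/3 × 5000 + 4/15 × 152000 + 2/15 × 38000 = 13866.6667 + 1666.6667 + 40533.3333 + 5066.6667 = 61133.3333
Bid C: 25000 (certain)

Bid A ($83,700)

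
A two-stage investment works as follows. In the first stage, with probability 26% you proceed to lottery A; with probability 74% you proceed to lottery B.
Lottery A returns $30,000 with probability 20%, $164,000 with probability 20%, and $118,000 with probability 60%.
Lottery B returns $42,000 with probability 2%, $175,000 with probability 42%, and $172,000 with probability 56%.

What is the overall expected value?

EV(A) = 0.2 × 30000 + 0.2 × 164000 + 0.6 × 118000 = 6000 + 32800 + 70800 = 109600
EV(B) = 0.02 × 42000 + 0.42 × 175000 + 0.56 × 172000 = 840 + 73500 + 96320 = 170660
Overall = 0.26 × 109600 + 0.74 × 170660 = 28496 + 126288.4 = 154784.4

$154,784.40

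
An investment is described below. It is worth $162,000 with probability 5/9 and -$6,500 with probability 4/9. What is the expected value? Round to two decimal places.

EV = 5/9 × 162000 + 4/9 × (-6500) = 90000 − 2888.8889 = 87111.1111

$87,111.11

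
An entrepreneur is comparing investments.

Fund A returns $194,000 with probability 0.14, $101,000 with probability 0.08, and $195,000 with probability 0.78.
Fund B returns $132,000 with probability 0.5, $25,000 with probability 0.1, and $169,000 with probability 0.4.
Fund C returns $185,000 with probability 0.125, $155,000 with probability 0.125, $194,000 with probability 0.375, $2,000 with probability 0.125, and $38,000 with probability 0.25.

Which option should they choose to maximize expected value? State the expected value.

Fund A ($187,340)

Fund A = 0.14 × 194000 + 0.08 × 101000 + 0.78 × 195000 = 27160 + 8080 + 152100 = 187340
Fund B = 0.5 × 132000 + 0.1 × 25000 + 0.4 × 169000 = 66000 + 2500 + 67600 = 136100
Fund C = 0.125 × 185000 + 0.125 × 155000 + 0.375 × 194000 + 0.125 × 2000 + 0.25 × 38000 = 23125 + 19375 + 72750 + 250 + 9500 = 125000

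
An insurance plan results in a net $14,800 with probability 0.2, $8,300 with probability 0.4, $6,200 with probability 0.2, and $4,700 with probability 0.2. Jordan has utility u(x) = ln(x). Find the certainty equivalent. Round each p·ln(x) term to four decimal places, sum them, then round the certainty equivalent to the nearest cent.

E[u] = 0.2·ln(14800) + 0.4·ln(8300) + 0.2·ln(6200) + 0.2·ln(4700) = 1.9205 + 3.6096 + 1.7465 + 1.6911 = 8.9677
CE = e^8.9677 ≈ 7845.54

$7,845.54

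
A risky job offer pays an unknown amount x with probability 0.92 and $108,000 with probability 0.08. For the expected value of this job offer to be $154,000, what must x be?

0.92·x + 0.08·108000 = 154000
0.92·x = 154000 − 8640 = 145360
x = 145360 / 0.92 = 158000

x = $158,000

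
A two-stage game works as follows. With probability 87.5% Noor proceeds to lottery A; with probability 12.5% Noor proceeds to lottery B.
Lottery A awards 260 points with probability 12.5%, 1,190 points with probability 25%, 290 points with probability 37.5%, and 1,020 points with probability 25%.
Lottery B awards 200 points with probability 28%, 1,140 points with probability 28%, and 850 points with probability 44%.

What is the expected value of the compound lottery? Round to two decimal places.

700.68 points

EV(A) = 0.125 × 260 + 0.25 × 1190 + 0.375 × 290 + 0.25 × 1020 = 32.5 + 297.5 + 108.75 + 255 = 693.75
EV(B) = 0.28 × 200 + 0.28 × 1140 + 0.44 × 850 = 56 + 319.2 + 374 = 749.2
Overall = 0.875 × 693.75 + 0.125 × 749.2 = 607.03125 + 93.65 = 700.68125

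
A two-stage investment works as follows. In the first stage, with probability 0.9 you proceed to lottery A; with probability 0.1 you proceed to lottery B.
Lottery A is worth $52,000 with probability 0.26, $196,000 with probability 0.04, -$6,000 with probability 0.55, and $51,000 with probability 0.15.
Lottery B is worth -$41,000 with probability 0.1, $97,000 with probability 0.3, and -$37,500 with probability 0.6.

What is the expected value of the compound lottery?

$23,389

EV(A) = 0.26 × 52000 + 0.04 × 196000 + 0.55 × (-6000) + 0.15 × 51000 = 13520 + 7840 − 3300 + 7650 = 25710
EV(B) = 0.1 × (-41000) + 0.3 × 97000 + 0.6 × (-37500) = -4100 + 29100 − 22500 = 2500
Overall = 0.9 × 25710 + 0.1 × 2500 = 23139 + 250 = 23389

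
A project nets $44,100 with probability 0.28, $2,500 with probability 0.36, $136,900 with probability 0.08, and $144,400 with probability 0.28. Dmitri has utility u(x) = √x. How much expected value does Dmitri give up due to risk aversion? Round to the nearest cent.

$19,348.16

E[u] = 0.28·√44100 + 0.36·√2500 + 0.08·√136900 + 0.28·√144400 = 0.28·210 + 0.36·50 + 0.08·370 + 0.28·380 = 212.8
CE = (212.8)² = 45283.84
Risk premium = EV − CE = 64632 − 45283.84 = 19348.16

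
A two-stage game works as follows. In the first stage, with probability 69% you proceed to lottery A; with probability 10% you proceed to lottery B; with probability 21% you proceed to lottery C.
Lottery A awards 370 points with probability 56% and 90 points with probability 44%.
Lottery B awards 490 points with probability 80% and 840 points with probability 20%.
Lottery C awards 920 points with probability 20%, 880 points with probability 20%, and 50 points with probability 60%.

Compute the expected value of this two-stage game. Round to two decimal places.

EV(A) = 0.56 × 370 + 0.44 × 90 = 207.2 + 39.6 = 246.8
EV(B) = 0.8 × 490 + 0.2 × 840 = 392 + 168 = 560
EV(C) = 0.2 × 920 + 0.2 × 880 + 0.6 × 50 = 184 + 176 + 30 = 390
Overall = 0.69 × 246.8 + 0.1 × 560 + 0.21 × 390 = 170.292 + 56 + 81.9 = 308.192

308.19 points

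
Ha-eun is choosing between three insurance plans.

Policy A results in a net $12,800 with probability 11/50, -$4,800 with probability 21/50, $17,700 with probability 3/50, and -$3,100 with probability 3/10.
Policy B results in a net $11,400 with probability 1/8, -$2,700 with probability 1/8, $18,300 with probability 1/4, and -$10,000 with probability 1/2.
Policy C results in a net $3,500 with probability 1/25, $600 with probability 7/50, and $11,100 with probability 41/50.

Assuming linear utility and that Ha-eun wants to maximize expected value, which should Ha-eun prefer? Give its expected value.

Policy C ($9,326)

Policy A = 11/50 × 12800 + 21/50 × (-4800) + 3/50 × 17700 + 3/10 × (-3100) = 2816 − 2016 + 1062 − 930 = 932
Policy B = 1/8 × 11400 + 1/8 × (-2700) + 1/4 × 18300 + 1/2 × (-10000) = 1425 − 337.5 + 4575 − 5000 = 662.5
Policy C = 1/25 × 3500 + 7/50 × 600 + 41/50 × 11100 = 140 + 84 + 9102 = 9326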